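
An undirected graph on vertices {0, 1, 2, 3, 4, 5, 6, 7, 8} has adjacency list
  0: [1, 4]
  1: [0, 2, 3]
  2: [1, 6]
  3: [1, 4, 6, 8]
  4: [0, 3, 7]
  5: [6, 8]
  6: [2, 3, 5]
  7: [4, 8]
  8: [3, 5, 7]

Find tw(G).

A width-3 tree decomposition is:
Bags: B1 = {0, 1, 2, 4}  B2 = {1, 2, 3, 4}  B3 = {2, 3, 4, 6}  B4 = {3, 4, 6, 7}  B5 = {3, 6, 7, 8}  B6 = {5, 6, 7, 8}
Tree: B1–B2, B2–B3, B3–B4, B4–B5, B5–B6
The largest bag has 4 vertices, giving width 3; this decomposition certifies tw(G) ≤ 3. For the lower bound: the 4 vertex sets {0,1,2}, {4}, {3}, {5,6,7,8} are disjoint, each induces a connected subgraph, and every pair is joined by at least one edge of G. Contracting each set to a single vertex therefore yields K_{4} as a minor, and since treewidth is minor-monotone, tw(G) ≥ tw(K_{4}) = 3. The upper and lower bounds meet at 3, so that is the treewidth.

3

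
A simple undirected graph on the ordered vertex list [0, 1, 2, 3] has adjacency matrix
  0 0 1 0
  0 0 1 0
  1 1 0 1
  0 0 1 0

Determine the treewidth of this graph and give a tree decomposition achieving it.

Treewidth 1.
Bags: B1 = {0, 2}  B2 = {1, 2}  B3 = {2, 3}
Tree: B1–B2, B2–B3

Every bag has size at most 2, so the width is 2 − 1 = 1 and tw(G) ≤ 1. Any graph with an edge has treewidth ≥ 1, and G has the edge 2–0. Hence tw(G) = 1 exactly.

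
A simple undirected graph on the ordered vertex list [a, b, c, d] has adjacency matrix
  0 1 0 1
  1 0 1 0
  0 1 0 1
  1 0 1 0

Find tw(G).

2

A width-2 tree decomposition is:
Bags: B1 = {b, c, d}  B2 = {a, b, d}
Tree: B1–B2
Every bag has size at most 3, so the width is 3 − 1 = 2 and tw(G) ≤ 2. For the lower bound, G contains the cycle d–c–b–a–d, so G is not a forest; only forests have treewidth ≤ 1, hence tw(G) ≥ 2. The upper and lower bounds meet at 2, so that is the treewidth.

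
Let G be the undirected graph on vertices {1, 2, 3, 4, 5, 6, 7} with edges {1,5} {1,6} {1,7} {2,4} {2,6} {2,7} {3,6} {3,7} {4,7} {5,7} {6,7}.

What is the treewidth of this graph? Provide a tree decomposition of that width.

Treewidth 2.
Bags: B1 = {1, 6, 7}  B2 = {3, 6, 7}  B3 = {2, 6, 7}  B4 = {1, 5, 7}  B5 = {2, 4, 7}
Tree: B1–B2, B1–B3, B1–B4, B3–B5

The largest bag has 3 vertices, giving width 2; this decomposition certifies tw(G) ≤ 2. Conversely, {2, 4, 7} is a clique of size 3, and the vertices of any clique must share a bag in every tree decomposition; so some bag has ≥ 3 vertices and tw(G) ≥ 2. Combining the bounds, tw(G) = 2.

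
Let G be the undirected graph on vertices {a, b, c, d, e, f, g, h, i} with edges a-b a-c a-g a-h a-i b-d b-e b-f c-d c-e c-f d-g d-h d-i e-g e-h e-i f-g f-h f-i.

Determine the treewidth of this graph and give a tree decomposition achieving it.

Treewidth 4.
Bags: B1 = {a, d, e, f, g}  B2 = {a, b, d, e, f}  B3 = {a, d, e, f, i}  B4 = {a, d, e, f, h}  B5 = {a, c, d, e, f}
Tree: B1–B2, B2–B3, B3–B4, B4–B5

Each bag holds 5 vertices, so the decomposition has width 4, which upper-bounds the treewidth. For the lower bound: the 5 vertex sets {a,g}, {b,d}, {e,i}, {f}, {h} are disjoint, each induces a connected subgraph, and every pair is joined by at least one edge of G. Contracting each set to a single vertex therefore yields K_{5} as a minor, and since treewidth is minor-monotone, tw(G) ≥ tw(K_{5}) = 4. Combining the bounds, tw(G) = 4.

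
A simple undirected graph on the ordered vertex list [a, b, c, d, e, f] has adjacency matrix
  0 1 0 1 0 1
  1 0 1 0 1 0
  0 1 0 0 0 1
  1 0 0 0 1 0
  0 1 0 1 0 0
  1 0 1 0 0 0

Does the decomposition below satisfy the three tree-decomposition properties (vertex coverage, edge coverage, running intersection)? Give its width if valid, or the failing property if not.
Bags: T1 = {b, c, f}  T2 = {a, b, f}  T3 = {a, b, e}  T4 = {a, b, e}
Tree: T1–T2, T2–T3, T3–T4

No — vertex d appears in no bag.

A tree decomposition must satisfy three properties: every vertex lies in some bag; for every edge, both endpoints lie together in some bag; and for every vertex, the bags containing it form a connected subtree. Here vertex d appears in no bag, so the decomposition is invalid.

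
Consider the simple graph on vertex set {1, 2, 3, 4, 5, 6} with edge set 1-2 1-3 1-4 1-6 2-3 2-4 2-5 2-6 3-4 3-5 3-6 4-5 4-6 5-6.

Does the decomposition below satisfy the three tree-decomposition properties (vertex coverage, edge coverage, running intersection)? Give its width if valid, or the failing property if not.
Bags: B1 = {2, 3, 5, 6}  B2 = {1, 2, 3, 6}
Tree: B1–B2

No — vertex 4 appears in no bag.

A tree decomposition must satisfy three properties: every vertex lies in some bag; for every edge, both endpoints lie together in some bag; and for every vertex, the bags containing it form a connected subtree. Here vertex 4 appears in no bag, so the decomposition is invalid.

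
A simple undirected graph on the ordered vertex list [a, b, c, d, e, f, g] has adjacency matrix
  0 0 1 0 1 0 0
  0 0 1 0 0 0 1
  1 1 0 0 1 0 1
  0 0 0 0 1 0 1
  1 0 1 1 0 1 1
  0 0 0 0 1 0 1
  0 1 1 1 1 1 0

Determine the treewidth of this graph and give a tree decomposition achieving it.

Treewidth 2.
One such decomposition:
Bags: B1 = {c, e, g}  B2 = {d, e, g}  B3 = {e, f, g}  B4 = {b, c, g}  B5 = {a, c, e}
Tree: B1–B2, B1–B3, B1–B4, B1–B5

Each bag holds 3 vertices, so the decomposition has width 2, which upper-bounds the treewidth. Conversely, {d, e, g} is a clique of size 3, and the vertices of any clique must share a bag in every tree decomposition; so some bag has ≥ 3 vertices and tw(G) ≥ 2. Hence tw(G) = 2 exactly.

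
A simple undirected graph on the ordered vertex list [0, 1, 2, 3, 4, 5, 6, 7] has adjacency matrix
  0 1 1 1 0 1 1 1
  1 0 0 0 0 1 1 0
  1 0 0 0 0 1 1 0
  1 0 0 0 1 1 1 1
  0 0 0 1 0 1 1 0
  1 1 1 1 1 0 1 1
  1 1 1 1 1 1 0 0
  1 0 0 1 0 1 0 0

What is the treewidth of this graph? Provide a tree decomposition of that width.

Every bag has size at most 4, so the width is 4 − 1 = 3 and tw(G) ≤ 3. Conversely, {0, 1, 5, 6} is a clique of size 4, and the vertices of any clique must share a bag in every tree decomposition; so some bag has ≥ 4 vertices and tw(G) ≥ 3. Therefore the treewidth is 3.

Treewidth 3.
One optimal decomposition is:
Bags: B1 = {0, 3, 5, 6}  B2 = {3, 4, 5, 6}  B3 = {0, 3, 5, 7}  B4 = {0, 2, 5, 6}  B5 = {0, 1, 5, 6}
Tree: B1–B2, B1–B3, B1–B4, B1–B5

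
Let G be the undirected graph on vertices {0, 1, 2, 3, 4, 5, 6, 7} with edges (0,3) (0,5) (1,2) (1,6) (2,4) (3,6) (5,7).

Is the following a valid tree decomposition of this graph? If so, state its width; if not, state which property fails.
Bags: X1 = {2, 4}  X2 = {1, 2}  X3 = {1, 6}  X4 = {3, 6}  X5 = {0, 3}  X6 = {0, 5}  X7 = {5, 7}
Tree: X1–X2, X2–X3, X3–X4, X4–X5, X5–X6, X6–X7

Yes; width 1.

Vertex coverage: the bags together contain {0, 1, 2, 3, 4, 5, 6, 7}, the full vertex set. Edge coverage: each edge of G has both endpoints in at least one bag. Running intersection: for every vertex, the bags containing it form a connected subtree. All three properties hold, so this is a valid tree decomposition of width max|bag| − 1 = 1, and hence tw(G) ≤ 1.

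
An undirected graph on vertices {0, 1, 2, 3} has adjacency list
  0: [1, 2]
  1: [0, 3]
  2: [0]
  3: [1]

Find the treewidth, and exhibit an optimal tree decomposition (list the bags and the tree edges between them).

Treewidth 1.
One optimal decomposition is:
Bags: B1 = {0, 2}  B2 = {0, 1}  B3 = {1, 3}
Tree: B1–B2, B2–B3

Every bag has size at most 2, so the width is 2 − 1 = 1 and tw(G) ≤ 1. Since G has at least one edge (e.g. 2–0), it is not an edgeless graph, so tw(G) ≥ 1. Therefore the treewidth is 1.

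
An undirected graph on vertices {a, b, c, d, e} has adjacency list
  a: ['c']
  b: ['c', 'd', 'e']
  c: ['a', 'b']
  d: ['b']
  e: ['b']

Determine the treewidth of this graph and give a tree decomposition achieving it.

Each bag holds 2 vertices, so the decomposition has width 1, which upper-bounds the treewidth. G has an edge, so its treewidth is at least 1. Hence tw(G) = 1 exactly.

Treewidth 1.
One optimal decomposition is:
Bags: B1 = {b, d}  B2 = {b, e}  B3 = {b, c}  B4 = {a, c}
Tree: B1–B2, B1–B3, B3–B4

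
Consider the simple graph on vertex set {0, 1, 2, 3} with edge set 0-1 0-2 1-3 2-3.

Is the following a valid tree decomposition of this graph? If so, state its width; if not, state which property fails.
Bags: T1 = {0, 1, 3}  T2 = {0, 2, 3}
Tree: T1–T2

Vertex coverage: the bags together contain {0, 1, 2, 3}, the full vertex set. Edge coverage: each edge of G has both endpoints in at least one bag. Running intersection: for every vertex, the bags containing it form a connected subtree. All three properties hold, so this is a valid tree decomposition of width max|bag| − 1 = 2, and hence tw(G) ≤ 2.

Yes; width 2.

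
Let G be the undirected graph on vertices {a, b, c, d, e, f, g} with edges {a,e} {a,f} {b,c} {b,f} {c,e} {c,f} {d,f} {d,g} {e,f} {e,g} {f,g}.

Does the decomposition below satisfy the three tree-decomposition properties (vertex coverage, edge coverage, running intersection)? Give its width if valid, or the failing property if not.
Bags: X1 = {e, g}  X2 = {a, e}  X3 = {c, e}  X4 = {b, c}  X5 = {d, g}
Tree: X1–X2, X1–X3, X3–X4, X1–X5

A tree decomposition must satisfy three properties: every vertex lies in some bag; for every edge, both endpoints lie together in some bag; and for every vertex, the bags containing it form a connected subtree. Here vertex f appears in no bag, so the decomposition is invalid.

No — vertex f appears in no bag.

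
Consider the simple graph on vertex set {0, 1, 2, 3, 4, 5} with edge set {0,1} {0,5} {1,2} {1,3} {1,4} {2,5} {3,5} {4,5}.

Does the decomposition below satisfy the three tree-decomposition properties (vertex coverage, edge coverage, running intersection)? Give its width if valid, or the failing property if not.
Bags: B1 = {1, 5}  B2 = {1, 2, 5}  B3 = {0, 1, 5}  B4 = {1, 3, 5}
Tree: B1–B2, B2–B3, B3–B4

No — vertex 4 appears in no bag.

A tree decomposition must satisfy three properties: every vertex lies in some bag; for every edge, both endpoints lie together in some bag; and for every vertex, the bags containing it form a connected subtree. Here vertex 4 appears in no bag, so the decomposition is invalid.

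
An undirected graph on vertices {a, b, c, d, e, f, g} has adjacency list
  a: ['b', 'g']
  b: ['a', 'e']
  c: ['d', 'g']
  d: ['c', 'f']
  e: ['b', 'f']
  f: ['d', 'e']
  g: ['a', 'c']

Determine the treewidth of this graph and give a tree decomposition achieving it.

Each bag holds 3 vertices, so the decomposition has width 2, which upper-bounds the treewidth. For the lower bound, G contains the cycle d–c–g–a–b–e–f–d, so G is not a forest; only forests have treewidth ≤ 1, hence tw(G) ≥ 2. Combining the bounds, tw(G) = 2.

Treewidth 2.
One optimal decomposition is:
Bags: B1 = {c, d, g}  B2 = {a, d, g}  B3 = {a, b, d}  B4 = {b, d, e}  B5 = {d, e, f}
Tree: B1–B2, B2–B3, B3–B4, B4–B5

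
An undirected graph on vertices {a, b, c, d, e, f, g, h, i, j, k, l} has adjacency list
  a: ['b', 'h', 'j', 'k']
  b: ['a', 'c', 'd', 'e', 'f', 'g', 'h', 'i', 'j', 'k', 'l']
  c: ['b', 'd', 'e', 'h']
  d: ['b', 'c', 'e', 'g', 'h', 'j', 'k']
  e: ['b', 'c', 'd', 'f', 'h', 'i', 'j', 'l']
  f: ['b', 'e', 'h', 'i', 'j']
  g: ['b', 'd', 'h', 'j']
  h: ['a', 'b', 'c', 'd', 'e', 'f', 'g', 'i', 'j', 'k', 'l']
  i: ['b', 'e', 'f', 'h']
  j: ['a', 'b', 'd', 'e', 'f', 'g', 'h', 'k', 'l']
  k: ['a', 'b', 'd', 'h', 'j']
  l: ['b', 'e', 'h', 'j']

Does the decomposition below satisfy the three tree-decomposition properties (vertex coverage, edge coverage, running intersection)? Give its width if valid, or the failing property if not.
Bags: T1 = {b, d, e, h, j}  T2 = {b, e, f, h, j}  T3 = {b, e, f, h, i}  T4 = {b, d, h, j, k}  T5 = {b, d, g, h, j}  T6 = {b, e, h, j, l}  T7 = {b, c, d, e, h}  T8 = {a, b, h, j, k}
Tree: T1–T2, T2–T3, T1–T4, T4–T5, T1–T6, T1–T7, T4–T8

Yes; width 4.

Checking the three conditions: (i) the bags cover all of {a, b, c, d, e, f, g, h, i, j, k, l}; (ii) for each edge, some bag contains both endpoints; (iii) the bags containing any fixed vertex form a subtree. All hold, so the decomposition is valid with width 5 − 1 = 4.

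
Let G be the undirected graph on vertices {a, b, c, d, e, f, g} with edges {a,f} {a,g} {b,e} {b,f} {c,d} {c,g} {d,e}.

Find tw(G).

A width-2 tree decomposition is:
Bags: B1 = {a, c, g}  B2 = {a, c, f}  B3 = {b, c, f}  B4 = {b, c, e}  B5 = {c, d, e}
Tree: B1–B2, B2–B3, B3–B4, B4–B5
Each bag holds 3 vertices, so the decomposition has width 2, which upper-bounds the treewidth. For the lower bound, G contains the cycle c–g–a–f–b–e–d–c, so G is not a forest; only forests have treewidth ≤ 1, hence tw(G) ≥ 2. The upper and lower bounds meet at 2, so that is the treewidth.

2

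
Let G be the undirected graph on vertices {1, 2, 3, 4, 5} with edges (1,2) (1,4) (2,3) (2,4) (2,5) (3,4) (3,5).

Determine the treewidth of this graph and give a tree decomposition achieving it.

Treewidth 2.
One optimal decomposition is:
Bags: B1 = {2, 3, 4}  B2 = {2, 3, 5}  B3 = {1, 2, 4}
Tree: B1–B2, B1–B3

The largest bag has 3 vertices, giving width 2; this decomposition certifies tw(G) ≤ 2. Conversely, {1, 2, 4} is a clique of size 3, and the vertices of any clique must share a bag in every tree decomposition; so some bag has ≥ 3 vertices and tw(G) ≥ 2. Combining the bounds, tw(G) = 2.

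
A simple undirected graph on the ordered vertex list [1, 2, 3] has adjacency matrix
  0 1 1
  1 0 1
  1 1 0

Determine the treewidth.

2

A width-2 tree decomposition is:
Bags: B1 = {1, 2, 3}
Tree: (single bag)
A single bag containing all 3 vertices is trivially a valid decomposition of width 2. Conversely, {1, 2, 3} is a clique of size 3, and the vertices of any clique must share a bag in every tree decomposition; so some bag has ≥ 3 vertices and tw(G) ≥ 2. The upper and lower bounds meet at 2, so that is the treewidth.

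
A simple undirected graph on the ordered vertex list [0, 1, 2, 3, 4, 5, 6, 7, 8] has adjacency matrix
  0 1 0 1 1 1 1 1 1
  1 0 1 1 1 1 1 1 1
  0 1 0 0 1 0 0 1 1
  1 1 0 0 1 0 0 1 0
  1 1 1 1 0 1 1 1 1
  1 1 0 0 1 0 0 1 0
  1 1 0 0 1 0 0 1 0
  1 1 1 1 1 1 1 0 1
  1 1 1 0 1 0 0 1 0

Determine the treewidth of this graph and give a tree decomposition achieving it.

Each bag holds 5 vertices, so the decomposition has width 4, which upper-bounds the treewidth. For the lower bound, the 5 vertices {0, 1, 4, 7, 8} are pairwise adjacent, and any tree decomposition puts a clique entirely inside one bag — forcing width ≥ 4. Therefore the treewidth is 4.

Treewidth 4.
One optimal decomposition is:
Bags: B1 = {0, 1, 4, 6, 7}  B2 = {0, 1, 4, 7, 8}  B3 = {1, 2, 4, 7, 8}  B4 = {0, 1, 3, 4, 7}  B5 = {0, 1, 4, 5, 7}
Tree: B1–B2, B2–B3, B2–B4, B4–B5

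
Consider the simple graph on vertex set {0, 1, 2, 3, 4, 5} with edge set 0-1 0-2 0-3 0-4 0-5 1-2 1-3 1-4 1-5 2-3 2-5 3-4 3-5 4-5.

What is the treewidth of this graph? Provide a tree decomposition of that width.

Treewidth 4.
One such decomposition:
Bags: B1 = {0, 1, 2, 3, 5}  B2 = {0, 1, 3, 4, 5}
Tree: B1–B2

The largest bag has 5 vertices, giving width 4; this decomposition certifies tw(G) ≤ 4. For the lower bound, the 5 vertices {0, 1, 2, 3, 5} are pairwise adjacent, and any tree decomposition puts a clique entirely inside one bag — forcing width ≥ 4. Therefore the treewidth is 4.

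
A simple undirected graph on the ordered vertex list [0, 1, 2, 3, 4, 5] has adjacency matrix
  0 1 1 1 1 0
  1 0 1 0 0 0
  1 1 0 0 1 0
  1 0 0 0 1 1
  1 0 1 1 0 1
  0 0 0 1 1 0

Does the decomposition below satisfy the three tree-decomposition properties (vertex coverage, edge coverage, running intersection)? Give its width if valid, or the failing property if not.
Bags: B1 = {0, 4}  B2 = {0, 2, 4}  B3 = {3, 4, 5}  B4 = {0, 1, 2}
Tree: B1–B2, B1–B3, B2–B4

A tree decomposition must satisfy three properties: every vertex lies in some bag; for every edge, both endpoints lie together in some bag; and for every vertex, the bags containing it form a connected subtree. Here edge (3,0) lies in no bag, so the decomposition is invalid.

No — edge (3,0) lies in no bag.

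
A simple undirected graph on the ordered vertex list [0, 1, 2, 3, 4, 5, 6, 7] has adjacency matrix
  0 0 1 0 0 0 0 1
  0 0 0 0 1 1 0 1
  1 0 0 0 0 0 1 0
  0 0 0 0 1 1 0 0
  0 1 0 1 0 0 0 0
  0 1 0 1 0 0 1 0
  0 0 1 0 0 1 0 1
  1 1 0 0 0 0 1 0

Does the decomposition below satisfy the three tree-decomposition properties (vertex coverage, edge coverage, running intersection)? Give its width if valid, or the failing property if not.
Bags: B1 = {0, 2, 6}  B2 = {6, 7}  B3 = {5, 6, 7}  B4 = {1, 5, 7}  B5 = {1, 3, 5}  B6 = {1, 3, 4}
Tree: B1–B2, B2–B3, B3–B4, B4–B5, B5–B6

No — edge (0,7) lies in no bag.

A tree decomposition must satisfy three properties: every vertex lies in some bag; for every edge, both endpoints lie together in some bag; and for every vertex, the bags containing it form a connected subtree. Here edge (0,7) lies in no bag, so the decomposition is invalid.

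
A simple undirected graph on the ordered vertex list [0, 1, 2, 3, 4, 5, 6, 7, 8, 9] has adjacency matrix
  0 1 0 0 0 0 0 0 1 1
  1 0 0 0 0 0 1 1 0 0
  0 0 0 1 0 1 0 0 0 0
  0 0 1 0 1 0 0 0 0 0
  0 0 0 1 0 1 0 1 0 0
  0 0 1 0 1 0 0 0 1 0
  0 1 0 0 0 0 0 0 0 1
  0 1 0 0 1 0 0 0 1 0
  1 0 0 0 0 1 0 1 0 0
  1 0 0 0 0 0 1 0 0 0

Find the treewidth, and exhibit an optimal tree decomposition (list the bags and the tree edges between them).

Treewidth 2.
Bags: B1 = {2, 3, 5}  B2 = {3, 4, 5}  B3 = {4, 5, 8}  B4 = {4, 7, 8}  B5 = {0, 7, 8}  B6 = {0, 1, 7}  B7 = {0, 1, 9}  B8 = {1, 6, 9}
Tree: B1–B2, B2–B3, B3–B4, B4–B5, B5–B6, B6–B7, B7–B8

Each bag holds 3 vertices, so the decomposition has width 2, which upper-bounds the treewidth. Since 2–3–4–5–2 is a cycle in G, G is not acyclic. Forests are exactly the graphs of treewidth ≤ 1, so tw(G) ≥ 2. The upper and lower bounds meet at 2, so that is the treewidth.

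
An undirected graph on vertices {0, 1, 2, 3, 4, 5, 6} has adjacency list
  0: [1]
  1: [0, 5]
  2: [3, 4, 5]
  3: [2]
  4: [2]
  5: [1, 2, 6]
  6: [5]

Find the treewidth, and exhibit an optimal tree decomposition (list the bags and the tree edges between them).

Treewidth 1.
One such decomposition:
Bags: B1 = {2, 5}  B2 = {5, 6}  B3 = {2, 4}  B4 = {1, 5}  B5 = {2, 3}  B6 = {0, 1}
Tree: B1–B2, B1–B3, B1–B4, B1–B5, B4–B6

Every bag has size at most 2, so the width is 2 − 1 = 1 and tw(G) ≤ 1. G has an edge, so its treewidth is at least 1. Combining the bounds, tw(G) = 1.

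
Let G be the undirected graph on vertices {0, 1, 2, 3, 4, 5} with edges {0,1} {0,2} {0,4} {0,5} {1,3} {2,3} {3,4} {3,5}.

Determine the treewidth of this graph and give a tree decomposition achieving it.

Treewidth 2.
Bags: B1 = {0, 3, 5}  B2 = {0, 2, 3}  B3 = {0, 3, 4}  B4 = {0, 1, 3}
Tree: B1–B2, B2–B3, B3–B4

Each bag holds 3 vertices, so the decomposition has width 2, which upper-bounds the treewidth. For the lower bound, G contains the cycle 5–3–2–0–5, so G is not a forest; only forests have treewidth ≤ 1, hence tw(G) ≥ 2. Combining the bounds, tw(G) = 2.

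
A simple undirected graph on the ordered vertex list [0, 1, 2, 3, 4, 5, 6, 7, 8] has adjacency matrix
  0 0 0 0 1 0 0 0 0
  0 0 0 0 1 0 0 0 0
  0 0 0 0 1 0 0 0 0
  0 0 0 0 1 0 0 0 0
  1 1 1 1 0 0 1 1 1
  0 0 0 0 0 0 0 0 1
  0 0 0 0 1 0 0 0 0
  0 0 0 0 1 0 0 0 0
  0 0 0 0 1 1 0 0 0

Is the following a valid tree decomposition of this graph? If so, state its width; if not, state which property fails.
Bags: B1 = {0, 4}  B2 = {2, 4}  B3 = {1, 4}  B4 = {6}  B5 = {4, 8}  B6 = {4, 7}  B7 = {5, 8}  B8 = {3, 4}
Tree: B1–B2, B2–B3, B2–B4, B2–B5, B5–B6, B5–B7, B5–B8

A tree decomposition must satisfy three properties: every vertex lies in some bag; for every edge, both endpoints lie together in some bag; and for every vertex, the bags containing it form a connected subtree. Here edge (4,6) lies in no bag, so the decomposition is invalid.

No — edge (4,6) lies in no bag.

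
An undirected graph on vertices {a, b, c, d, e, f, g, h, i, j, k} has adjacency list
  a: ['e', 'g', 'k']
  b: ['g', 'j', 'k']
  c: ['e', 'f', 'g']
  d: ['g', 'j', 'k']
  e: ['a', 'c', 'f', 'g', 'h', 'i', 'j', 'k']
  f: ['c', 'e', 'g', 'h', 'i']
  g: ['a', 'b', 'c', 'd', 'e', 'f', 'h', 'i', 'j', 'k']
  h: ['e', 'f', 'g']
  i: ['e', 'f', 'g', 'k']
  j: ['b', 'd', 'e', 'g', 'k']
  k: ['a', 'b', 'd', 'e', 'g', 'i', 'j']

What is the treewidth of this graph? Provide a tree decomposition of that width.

Treewidth 3.
One optimal decomposition is:
Bags: B1 = {e, g, j, k}  B2 = {e, g, i, k}  B3 = {e, f, g, i}  B4 = {b, g, j, k}  B5 = {c, e, f, g}  B6 = {d, g, j, k}  B7 = {a, e, g, k}  B8 = {e, f, g, h}
Tree: B1–B2, B2–B3, B1–B4, B3–B5, B4–B6, B2–B7, B3–B8

The largest bag has 4 vertices, giving width 3; this decomposition certifies tw(G) ≤ 3. For the lower bound, the 4 vertices {d, g, j, k} are pairwise adjacent, and any tree decomposition puts a clique entirely inside one bag — forcing width ≥ 3. The upper and lower bounds meet at 3, so that is the treewidth.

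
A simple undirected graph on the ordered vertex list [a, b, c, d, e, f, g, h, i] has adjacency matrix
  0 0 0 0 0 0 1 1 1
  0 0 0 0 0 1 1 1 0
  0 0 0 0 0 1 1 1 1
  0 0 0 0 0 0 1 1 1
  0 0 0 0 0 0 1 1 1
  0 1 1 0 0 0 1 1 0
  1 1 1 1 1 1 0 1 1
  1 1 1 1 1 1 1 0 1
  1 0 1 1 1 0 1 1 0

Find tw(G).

3

A width-3 tree decomposition is:
Bags: B1 = {c, f, g, h}  B2 = {b, f, g, h}  B3 = {c, g, h, i}  B4 = {d, g, h, i}  B5 = {e, g, h, i}  B6 = {a, g, h, i}
Tree: B1–B2, B1–B3, B3–B4, B3–B5, B4–B6
Each bag holds 4 vertices, so the decomposition has width 3, which upper-bounds the treewidth. Conversely, {c, f, g, h} is a clique of size 4, and the vertices of any clique must share a bag in every tree decomposition; so some bag has ≥ 4 vertices and tw(G) ≥ 3. The upper and lower bounds meet at 3, so that is the treewidth.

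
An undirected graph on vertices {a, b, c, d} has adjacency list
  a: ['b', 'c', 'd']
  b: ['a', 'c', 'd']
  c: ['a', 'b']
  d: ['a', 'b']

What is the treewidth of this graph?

2

A width-2 tree decomposition is:
Bags: B1 = {a, b, c}  B2 = {a, b, d}
Tree: B1–B2
Every bag has size at most 3, so the width is 3 − 1 = 2 and tw(G) ≤ 2. Conversely, {a, b, d} is a clique of size 3, and the vertices of any clique must share a bag in every tree decomposition; so some bag has ≥ 3 vertices and tw(G) ≥ 2. Combining the bounds, tw(G) = 2.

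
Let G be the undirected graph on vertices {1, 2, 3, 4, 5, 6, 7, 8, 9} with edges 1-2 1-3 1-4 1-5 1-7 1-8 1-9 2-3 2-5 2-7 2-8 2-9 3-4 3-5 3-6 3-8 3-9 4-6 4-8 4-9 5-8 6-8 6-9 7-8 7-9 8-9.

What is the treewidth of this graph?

A width-4 tree decomposition is:
Bags: B1 = {1, 2, 3, 8, 9}  B2 = {1, 3, 4, 8, 9}  B3 = {3, 4, 6, 8, 9}  B4 = {1, 2, 3, 5, 8}  B5 = {1, 2, 7, 8, 9}
Tree: B1–B2, B2–B3, B1–B4, B1–B5
Each bag holds 5 vertices, so the decomposition has width 4, which upper-bounds the treewidth. Conversely, {1, 2, 3, 8, 9} is a clique of size 5, and the vertices of any clique must share a bag in every tree decomposition; so some bag has ≥ 5 vertices and tw(G) ≥ 4. Hence tw(G) = 4 exactly.

4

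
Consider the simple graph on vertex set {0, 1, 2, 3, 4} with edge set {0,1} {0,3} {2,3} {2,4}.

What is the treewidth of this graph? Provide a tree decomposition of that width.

Treewidth 1.
One optimal decomposition is:
Bags: B1 = {0, 1}  B2 = {0, 3}  B3 = {2, 3}  B4 = {2, 4}
Tree: B1–B2, B2–B3, B3–B4

Each bag holds 2 vertices, so the decomposition has width 1, which upper-bounds the treewidth. Since G has at least one edge (e.g. 1–0), it is not an edgeless graph, so tw(G) ≥ 1. Therefore the treewidth is 1.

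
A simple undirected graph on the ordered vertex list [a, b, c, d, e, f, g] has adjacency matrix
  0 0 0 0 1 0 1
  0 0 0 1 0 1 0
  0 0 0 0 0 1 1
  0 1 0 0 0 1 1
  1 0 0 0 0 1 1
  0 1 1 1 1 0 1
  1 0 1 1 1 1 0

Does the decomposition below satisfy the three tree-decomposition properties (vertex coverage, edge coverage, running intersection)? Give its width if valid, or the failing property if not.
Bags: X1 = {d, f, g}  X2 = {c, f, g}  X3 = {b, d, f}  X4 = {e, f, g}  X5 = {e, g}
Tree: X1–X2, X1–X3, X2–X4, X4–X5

No — vertex a appears in no bag.

A tree decomposition must satisfy three properties: every vertex lies in some bag; for every edge, both endpoints lie together in some bag; and for every vertex, the bags containing it form a connected subtree. Here vertex a appears in no bag, so the decomposition is invalid.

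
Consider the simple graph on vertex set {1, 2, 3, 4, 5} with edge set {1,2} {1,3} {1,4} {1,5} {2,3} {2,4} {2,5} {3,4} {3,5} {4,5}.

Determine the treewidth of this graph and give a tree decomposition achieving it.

With just one bag of size 5, the width is 5 − 1 = 4, so tw(G) ≤ 4. Conversely, {1, 2, 3, 4, 5} is a clique of size 5, and the vertices of any clique must share a bag in every tree decomposition; so some bag has ≥ 5 vertices and tw(G) ≥ 4. Therefore the treewidth is 4.

Treewidth 4.
One such decomposition:
Bags: B1 = {1, 2, 3, 4, 5}
Tree: (single bag)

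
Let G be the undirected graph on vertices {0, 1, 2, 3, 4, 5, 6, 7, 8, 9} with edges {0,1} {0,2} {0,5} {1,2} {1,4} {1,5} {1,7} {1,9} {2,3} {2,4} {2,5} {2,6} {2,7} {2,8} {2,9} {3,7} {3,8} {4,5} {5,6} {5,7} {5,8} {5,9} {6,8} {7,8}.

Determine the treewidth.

3

A width-3 tree decomposition is:
Bags: B1 = {1, 2, 5, 7}  B2 = {0, 1, 2, 5}  B3 = {1, 2, 4, 5}  B4 = {1, 2, 5, 9}  B5 = {2, 5, 7, 8}  B6 = {2, 3, 7, 8}  B7 = {2, 5, 6, 8}
Tree: B1–B2, B1–B3, B3–B4, B1–B5, B5–B6, B5–B7
Every bag has size at most 4, so the width is 4 − 1 = 3 and tw(G) ≤ 3. On the other hand G contains the 4-clique {2, 3, 7, 8}. A clique must lie in a single bag of any decomposition, so no decomposition can have width below 3. Hence tw(G) = 3 exactly.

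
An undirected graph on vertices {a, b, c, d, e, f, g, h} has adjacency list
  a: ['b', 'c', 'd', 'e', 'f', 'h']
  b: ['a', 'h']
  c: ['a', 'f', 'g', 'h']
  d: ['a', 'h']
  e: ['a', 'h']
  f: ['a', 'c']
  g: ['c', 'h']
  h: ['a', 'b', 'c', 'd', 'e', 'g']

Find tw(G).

2

A width-2 tree decomposition is:
Bags: B1 = {a, d, h}  B2 = {a, e, h}  B3 = {a, b, h}  B4 = {a, c, h}  B5 = {a, c, f}  B6 = {c, g, h}
Tree: B1–B2, B2–B3, B3–B4, B4–B5, B4–B6
The largest bag has 3 vertices, giving width 2; this decomposition certifies tw(G) ≤ 2. For the lower bound, the 3 vertices {c, g, h} are pairwise adjacent, and any tree decomposition puts a clique entirely inside one bag — forcing width ≥ 2. Combining the bounds, tw(G) = 2.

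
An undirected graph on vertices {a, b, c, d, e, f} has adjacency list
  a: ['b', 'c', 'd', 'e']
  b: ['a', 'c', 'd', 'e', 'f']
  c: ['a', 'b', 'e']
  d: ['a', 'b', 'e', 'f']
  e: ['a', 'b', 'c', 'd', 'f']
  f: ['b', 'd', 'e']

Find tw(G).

A width-3 tree decomposition is:
Bags: B1 = {a, b, d, e}  B2 = {a, b, c, e}  B3 = {b, d, e, f}
Tree: B1–B2, B1–B3
The largest bag has 4 vertices, giving width 3; this decomposition certifies tw(G) ≤ 3. Conversely, {b, d, e, f} is a clique of size 4, and the vertices of any clique must share a bag in every tree decomposition; so some bag has ≥ 4 vertices and tw(G) ≥ 3. The upper and lower bounds meet at 3, so that is the treewidth.

3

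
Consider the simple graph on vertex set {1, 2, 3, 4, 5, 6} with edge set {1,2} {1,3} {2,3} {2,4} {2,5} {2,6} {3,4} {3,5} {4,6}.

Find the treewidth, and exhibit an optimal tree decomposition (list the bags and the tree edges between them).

Treewidth 2.
One such decomposition:
Bags: B1 = {2, 3, 5}  B2 = {1, 2, 3}  B3 = {2, 3, 4}  B4 = {2, 4, 6}
Tree: B1–B2, B2–B3, B3–B4

Every bag has size at most 3, so the width is 3 − 1 = 2 and tw(G) ≤ 2. Conversely, {1, 2, 3} is a clique of size 3, and the vertices of any clique must share a bag in every tree decomposition; so some bag has ≥ 3 vertices and tw(G) ≥ 2. The upper and lower bounds meet at 2, so that is the treewidth.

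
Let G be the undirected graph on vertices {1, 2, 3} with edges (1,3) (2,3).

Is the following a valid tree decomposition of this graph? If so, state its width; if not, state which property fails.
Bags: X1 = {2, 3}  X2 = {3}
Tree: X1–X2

No — vertex 1 appears in no bag.

A tree decomposition must satisfy three properties: every vertex lies in some bag; for every edge, both endpoints lie together in some bag; and for every vertex, the bags containing it form a connected subtree. Here vertex 1 appears in no bag, so the decomposition is invalid.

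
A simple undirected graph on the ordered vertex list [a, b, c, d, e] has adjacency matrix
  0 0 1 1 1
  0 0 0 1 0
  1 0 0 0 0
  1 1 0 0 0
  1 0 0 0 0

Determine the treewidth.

A width-1 tree decomposition is:
Bags: B1 = {a, d}  B2 = {a, e}  B3 = {b, d}  B4 = {a, c}
Tree: B1–B2, B1–B3, B1–B4
Every bag has size at most 2, so the width is 2 − 1 = 1 and tw(G) ≤ 1. G has an edge, so its treewidth is at least 1. Hence tw(G) = 1 exactly.

1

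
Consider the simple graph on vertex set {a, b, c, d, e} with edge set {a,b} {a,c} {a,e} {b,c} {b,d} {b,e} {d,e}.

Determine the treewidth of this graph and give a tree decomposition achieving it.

Each bag holds 3 vertices, so the decomposition has width 2, which upper-bounds the treewidth. On the other hand G contains the 3-clique {b, d, e}. A clique must lie in a single bag of any decomposition, so no decomposition can have width below 2. Hence tw(G) = 2 exactly.

Treewidth 2.
Bags: B1 = {a, b, e}  B2 = {b, d, e}  B3 = {a, b, c}
Tree: B1–B2, B1–B3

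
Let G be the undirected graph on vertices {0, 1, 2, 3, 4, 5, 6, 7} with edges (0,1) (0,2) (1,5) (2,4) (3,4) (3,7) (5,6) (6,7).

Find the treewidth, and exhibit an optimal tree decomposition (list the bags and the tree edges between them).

Every bag has size at most 3, so the width is 3 − 1 = 2 and tw(G) ≤ 2. For the lower bound, G contains the cycle 2–4–3–7–6–5–1–0–2, so G is not a forest; only forests have treewidth ≤ 1, hence tw(G) ≥ 2. Combining the bounds, tw(G) = 2.

Treewidth 2.
Bags: B1 = {2, 3, 4}  B2 = {2, 3, 7}  B3 = {2, 6, 7}  B4 = {2, 5, 6}  B5 = {1, 2, 5}  B6 = {0, 1, 2}
Tree: B1–B2, B2–B3, B3–B4, B4–B5, B5–B6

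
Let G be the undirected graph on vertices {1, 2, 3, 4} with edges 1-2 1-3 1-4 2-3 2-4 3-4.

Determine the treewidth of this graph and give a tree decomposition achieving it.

A single bag containing all 4 vertices is trivially a valid decomposition of width 3. Conversely, {1, 2, 3, 4} is a clique of size 4, and the vertices of any clique must share a bag in every tree decomposition; so some bag has ≥ 4 vertices and tw(G) ≥ 3. Therefore the treewidth is 3.

Treewidth 3.
One such decomposition:
Bags: B1 = {1, 2, 3, 4}
Tree: (single bag)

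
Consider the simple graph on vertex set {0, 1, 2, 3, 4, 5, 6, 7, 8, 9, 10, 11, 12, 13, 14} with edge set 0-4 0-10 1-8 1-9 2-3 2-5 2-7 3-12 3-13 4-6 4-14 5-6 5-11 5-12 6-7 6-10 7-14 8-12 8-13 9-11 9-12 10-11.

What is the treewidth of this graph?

3

A width-3 tree decomposition is:
Bags: B1 = {1, 3, 8, 13}  B2 = {1, 3, 8, 12}  B3 = {1, 3, 9, 12}  B4 = {2, 3, 9, 12}  B5 = {2, 5, 9, 12}  B6 = {2, 5, 9, 11}  B7 = {2, 5, 7, 11}  B8 = {5, 6, 7, 11}  B9 = {6, 7, 10, 11}  B10 = {6, 7, 10, 14}  B11 = {4, 6, 10, 14}  B12 = {0, 4, 10, 14}
Tree: B1–B2, B2–B3, B3–B4, B4–B5, B5–B6, B6–B7, B7–B8, B8–B9, B9–B10, B10–B11, B11–B12
Every bag has size at most 4, so the width is 4 − 1 = 3 and tw(G) ≤ 3. For the lower bound: the 4 vertex sets {1,8,13}, {3}, {12}, {2,5,9,11} are disjoint, each induces a connected subgraph, and every pair is joined by at least one edge of G. Contracting each set to a single vertex therefore yields K_{4} as a minor, and since treewidth is minor-monotone, tw(G) ≥ tw(K_{4}) = 3. Hence tw(G) = 3 exactly.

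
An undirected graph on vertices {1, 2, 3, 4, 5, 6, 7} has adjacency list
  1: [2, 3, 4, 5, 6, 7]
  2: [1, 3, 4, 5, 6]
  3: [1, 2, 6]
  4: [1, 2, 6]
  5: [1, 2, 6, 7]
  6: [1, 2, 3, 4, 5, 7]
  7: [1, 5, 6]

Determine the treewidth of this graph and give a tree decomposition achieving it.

Each bag holds 4 vertices, so the decomposition has width 3, which upper-bounds the treewidth. For the lower bound, the 4 vertices {1, 2, 3, 6} are pairwise adjacent, and any tree decomposition puts a clique entirely inside one bag — forcing width ≥ 3. The upper and lower bounds meet at 3, so that is the treewidth.

Treewidth 3.
One optimal decomposition is:
Bags: B1 = {1, 5, 6, 7}  B2 = {1, 2, 5, 6}  B3 = {1, 2, 3, 6}  B4 = {1, 2, 4, 6}
Tree: B1–B2, B2–B3, B2–B4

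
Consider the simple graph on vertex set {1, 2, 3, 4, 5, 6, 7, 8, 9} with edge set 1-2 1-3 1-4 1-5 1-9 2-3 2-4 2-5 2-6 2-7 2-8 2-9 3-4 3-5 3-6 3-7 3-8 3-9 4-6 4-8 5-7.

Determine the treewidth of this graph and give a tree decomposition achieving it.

Each bag holds 4 vertices, so the decomposition has width 3, which upper-bounds the treewidth. For the lower bound, the 4 vertices {2, 3, 4, 8} are pairwise adjacent, and any tree decomposition puts a clique entirely inside one bag — forcing width ≥ 3. Hence tw(G) = 3 exactly.

Treewidth 3.
Bags: B1 = {1, 2, 3, 9}  B2 = {1, 2, 3, 4}  B3 = {2, 3, 4, 8}  B4 = {1, 2, 3, 5}  B5 = {2, 3, 4, 6}  B6 = {2, 3, 5, 7}
Tree: B1–B2, B2–B3, B2–B4, B2–B5, B4–B6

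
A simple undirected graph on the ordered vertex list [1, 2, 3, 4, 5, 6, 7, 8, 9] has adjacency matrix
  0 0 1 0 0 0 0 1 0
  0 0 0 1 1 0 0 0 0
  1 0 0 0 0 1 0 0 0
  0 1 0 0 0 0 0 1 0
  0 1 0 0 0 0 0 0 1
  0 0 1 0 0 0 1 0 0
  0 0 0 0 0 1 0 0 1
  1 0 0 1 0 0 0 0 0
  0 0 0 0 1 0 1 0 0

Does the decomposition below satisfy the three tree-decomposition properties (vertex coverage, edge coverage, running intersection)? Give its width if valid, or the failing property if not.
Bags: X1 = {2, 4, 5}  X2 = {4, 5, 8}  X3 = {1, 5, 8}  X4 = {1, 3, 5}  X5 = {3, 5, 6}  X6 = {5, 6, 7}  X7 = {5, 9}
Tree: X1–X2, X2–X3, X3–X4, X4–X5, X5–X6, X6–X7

No — edge (7,9) lies in no bag.

A tree decomposition must satisfy three properties: every vertex lies in some bag; for every edge, both endpoints lie together in some bag; and for every vertex, the bags containing it form a connected subtree. Here edge (7,9) lies in no bag, so the decomposition is invalid.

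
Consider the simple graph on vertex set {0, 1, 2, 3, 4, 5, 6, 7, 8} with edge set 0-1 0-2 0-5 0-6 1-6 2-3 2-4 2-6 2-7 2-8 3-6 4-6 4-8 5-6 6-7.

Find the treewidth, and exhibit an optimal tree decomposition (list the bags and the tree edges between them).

Treewidth 2.
Bags: B1 = {2, 4, 6}  B2 = {0, 2, 6}  B3 = {2, 3, 6}  B4 = {2, 4, 8}  B5 = {0, 1, 6}  B6 = {0, 5, 6}  B7 = {2, 6, 7}
Tree: B1–B2, B1–B3, B1–B4, B2–B5, B2–B6, B3–B7

Each bag holds 3 vertices, so the decomposition has width 2, which upper-bounds the treewidth. For the lower bound, the 3 vertices {2, 4, 8} are pairwise adjacent, and any tree decomposition puts a clique entirely inside one bag — forcing width ≥ 2. The upper and lower bounds meet at 2, so that is the treewidth.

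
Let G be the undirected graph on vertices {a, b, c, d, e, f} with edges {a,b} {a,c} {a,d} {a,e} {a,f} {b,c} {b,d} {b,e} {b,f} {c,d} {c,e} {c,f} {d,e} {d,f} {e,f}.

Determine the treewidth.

5

A width-5 tree decomposition is:
Bags: B1 = {a, b, c, d, e, f}
Tree: (single bag)
With just one bag of size 6, the width is 6 − 1 = 5, so tw(G) ≤ 5. For the lower bound, the 6 vertices {a, b, c, d, e, f} are pairwise adjacent, and any tree decomposition puts a clique entirely inside one bag — forcing width ≥ 5. Combining the bounds, tw(G) = 5.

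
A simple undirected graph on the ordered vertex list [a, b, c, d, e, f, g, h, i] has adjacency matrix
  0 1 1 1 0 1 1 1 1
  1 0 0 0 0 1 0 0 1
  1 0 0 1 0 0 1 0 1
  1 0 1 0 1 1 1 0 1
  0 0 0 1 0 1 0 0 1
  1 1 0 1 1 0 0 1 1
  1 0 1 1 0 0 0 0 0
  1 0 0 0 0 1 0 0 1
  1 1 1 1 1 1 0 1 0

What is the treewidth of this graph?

3

A width-3 tree decomposition is:
Bags: B1 = {a, d, f, i}  B2 = {a, c, d, i}  B3 = {a, b, f, i}  B4 = {a, f, h, i}  B5 = {a, c, d, g}  B6 = {d, e, f, i}
Tree: B1–B2, B1–B3, B1–B4, B2–B5, B1–B6
Each bag holds 4 vertices, so the decomposition has width 3, which upper-bounds the treewidth. On the other hand G contains the 4-clique {a, c, d, g}. A clique must lie in a single bag of any decomposition, so no decomposition can have width below 3. The upper and lower bounds meet at 3, so that is the treewidth.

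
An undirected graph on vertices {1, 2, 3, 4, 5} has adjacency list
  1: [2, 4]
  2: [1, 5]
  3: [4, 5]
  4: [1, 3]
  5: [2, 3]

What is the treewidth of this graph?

A width-2 tree decomposition is:
Bags: B1 = {1, 2, 4}  B2 = {2, 3, 4}  B3 = {2, 3, 5}
Tree: B1–B2, B2–B3
The largest bag has 3 vertices, giving width 2; this decomposition certifies tw(G) ≤ 2. Since 2–1–4–3–5–2 is a cycle in G, G is not acyclic. Forests are exactly the graphs of treewidth ≤ 1, so tw(G) ≥ 2. Hence tw(G) = 2 exactly.

2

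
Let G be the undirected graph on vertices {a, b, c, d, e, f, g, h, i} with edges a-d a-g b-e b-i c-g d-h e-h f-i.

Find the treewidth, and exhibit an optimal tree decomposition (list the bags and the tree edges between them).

The largest bag has 2 vertices, giving width 1; this decomposition certifies tw(G) ≤ 1. G has an edge, so its treewidth is at least 1. Hence tw(G) = 1 exactly.

Treewidth 1.
One such decomposition:
Bags: B1 = {f, i}  B2 = {b, i}  B3 = {b, e}  B4 = {e, h}  B5 = {d, h}  B6 = {a, d}  B7 = {a, g}  B8 = {c, g}
Tree: B1–B2, B2–B3, B3–B4, B4–B5, B5–B6, B6–B7, B7–B8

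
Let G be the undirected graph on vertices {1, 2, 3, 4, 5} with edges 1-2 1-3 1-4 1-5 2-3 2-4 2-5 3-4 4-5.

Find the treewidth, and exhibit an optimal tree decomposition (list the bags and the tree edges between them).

Treewidth 3.
One such decomposition:
Bags: B1 = {1, 2, 4, 5}  B2 = {1, 2, 3, 4}
Tree: B1–B2

Each bag holds 4 vertices, so the decomposition has width 3, which upper-bounds the treewidth. Conversely, {1, 2, 3, 4} is a clique of size 4, and the vertices of any clique must share a bag in every tree decomposition; so some bag has ≥ 4 vertices and tw(G) ≥ 3. Combining the bounds, tw(G) = 3.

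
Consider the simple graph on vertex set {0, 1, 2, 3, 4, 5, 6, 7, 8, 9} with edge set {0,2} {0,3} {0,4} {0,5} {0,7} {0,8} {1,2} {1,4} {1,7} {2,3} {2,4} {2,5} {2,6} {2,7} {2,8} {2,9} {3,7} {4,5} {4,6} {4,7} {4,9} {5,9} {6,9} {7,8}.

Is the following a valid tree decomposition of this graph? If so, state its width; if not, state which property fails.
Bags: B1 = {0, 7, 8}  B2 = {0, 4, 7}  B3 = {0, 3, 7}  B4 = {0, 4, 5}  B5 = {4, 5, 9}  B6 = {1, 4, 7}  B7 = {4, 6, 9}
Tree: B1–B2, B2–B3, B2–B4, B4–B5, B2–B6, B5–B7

No — vertex 2 appears in no bag.

A tree decomposition must satisfy three properties: every vertex lies in some bag; for every edge, both endpoints lie together in some bag; and for every vertex, the bags containing it form a connected subtree. Here vertex 2 appears in no bag, so the decomposition is invalid.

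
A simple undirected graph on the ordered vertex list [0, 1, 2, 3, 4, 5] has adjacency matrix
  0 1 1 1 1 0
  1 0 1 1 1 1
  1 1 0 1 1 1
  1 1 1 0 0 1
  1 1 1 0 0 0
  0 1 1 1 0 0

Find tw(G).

A width-3 tree decomposition is:
Bags: B1 = {0, 1, 2, 3}  B2 = {0, 1, 2, 4}  B3 = {1, 2, 3, 5}
Tree: B1–B2, B1–B3
The largest bag has 4 vertices, giving width 3; this decomposition certifies tw(G) ≤ 3. For the lower bound, the 4 vertices {0, 1, 2, 3} are pairwise adjacent, and any tree decomposition puts a clique entirely inside one bag — forcing width ≥ 3. Hence tw(G) = 3 exactly.

3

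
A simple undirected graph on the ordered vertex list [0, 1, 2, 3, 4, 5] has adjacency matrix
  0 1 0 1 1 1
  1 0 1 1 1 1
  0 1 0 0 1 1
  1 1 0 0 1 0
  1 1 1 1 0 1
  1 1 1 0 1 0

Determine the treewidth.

A width-3 tree decomposition is:
Bags: B1 = {0, 1, 3, 4}  B2 = {0, 1, 4, 5}  B3 = {1, 2, 4, 5}
Tree: B1–B2, B2–B3
Each bag holds 4 vertices, so the decomposition has width 3, which upper-bounds the treewidth. Conversely, {0, 1, 3, 4} is a clique of size 4, and the vertices of any clique must share a bag in every tree decomposition; so some bag has ≥ 4 vertices and tw(G) ≥ 3. Hence tw(G) = 3 exactly.

3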